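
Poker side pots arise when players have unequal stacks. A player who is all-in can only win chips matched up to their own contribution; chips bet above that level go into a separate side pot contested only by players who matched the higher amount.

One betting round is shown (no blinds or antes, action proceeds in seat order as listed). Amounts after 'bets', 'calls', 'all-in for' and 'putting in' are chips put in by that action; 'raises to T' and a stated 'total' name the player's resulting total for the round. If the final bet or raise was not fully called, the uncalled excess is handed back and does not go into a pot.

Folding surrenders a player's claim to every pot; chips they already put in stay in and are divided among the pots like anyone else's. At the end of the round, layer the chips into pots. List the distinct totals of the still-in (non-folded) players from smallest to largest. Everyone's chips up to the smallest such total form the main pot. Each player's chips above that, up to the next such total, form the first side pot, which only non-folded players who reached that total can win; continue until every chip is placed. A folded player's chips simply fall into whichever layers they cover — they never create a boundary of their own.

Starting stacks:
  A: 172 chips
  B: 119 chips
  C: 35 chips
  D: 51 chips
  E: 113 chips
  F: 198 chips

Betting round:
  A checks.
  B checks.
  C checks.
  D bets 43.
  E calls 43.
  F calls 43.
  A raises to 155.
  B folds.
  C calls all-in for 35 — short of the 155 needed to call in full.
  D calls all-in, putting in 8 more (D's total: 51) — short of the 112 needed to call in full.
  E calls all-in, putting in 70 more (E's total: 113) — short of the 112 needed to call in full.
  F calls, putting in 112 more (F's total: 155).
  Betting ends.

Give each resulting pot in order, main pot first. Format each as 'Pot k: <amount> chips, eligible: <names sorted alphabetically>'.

Contributions: A=155, C=35, D=51, E=113, F=155
Folded: B
Pot levels (distinct totals of non-folded players): 35, 51, 113, 155
Layer 1-35: 35 each from A, C, D, E, F = 35*5 = 175 chips; eligible A, C, D, E, F
Layer 36-51: 16 each from A, D, E, F = 16*4 = 64 chips; eligible A, D, E, F
Layer 52-113: 62 each from A, E, F = 62*3 = 186 chips; eligible A, E, F
Layer 114-155: 42 each from A, F = 42*2 = 84 chips; eligible A, F

Pot 1: 175 chips, eligible: A, C, D, E, F
Pot 2: 64 chips, eligible: A, D, E, F
Pot 3: 186 chips, eligible: A, E, F
Pot 4: 84 chips, eligible: A, F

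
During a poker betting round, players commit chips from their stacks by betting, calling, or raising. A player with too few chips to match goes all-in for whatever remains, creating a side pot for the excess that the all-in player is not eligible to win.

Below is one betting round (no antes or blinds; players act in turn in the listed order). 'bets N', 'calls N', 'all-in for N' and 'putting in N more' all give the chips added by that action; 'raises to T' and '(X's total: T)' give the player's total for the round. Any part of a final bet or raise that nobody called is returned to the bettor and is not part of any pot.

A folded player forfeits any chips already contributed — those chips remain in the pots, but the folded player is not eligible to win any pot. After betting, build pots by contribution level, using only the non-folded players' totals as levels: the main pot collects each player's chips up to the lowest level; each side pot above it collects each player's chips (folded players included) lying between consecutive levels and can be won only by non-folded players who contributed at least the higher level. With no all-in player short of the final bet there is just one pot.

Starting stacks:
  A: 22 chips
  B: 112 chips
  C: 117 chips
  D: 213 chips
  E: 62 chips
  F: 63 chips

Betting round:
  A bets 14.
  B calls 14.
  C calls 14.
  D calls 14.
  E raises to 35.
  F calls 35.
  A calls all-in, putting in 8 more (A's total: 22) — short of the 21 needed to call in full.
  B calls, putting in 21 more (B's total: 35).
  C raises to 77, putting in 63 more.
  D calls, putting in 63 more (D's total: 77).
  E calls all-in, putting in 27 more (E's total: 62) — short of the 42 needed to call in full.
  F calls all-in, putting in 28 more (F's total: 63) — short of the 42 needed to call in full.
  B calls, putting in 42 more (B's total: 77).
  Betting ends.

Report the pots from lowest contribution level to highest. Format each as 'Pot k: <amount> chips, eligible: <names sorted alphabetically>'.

Contributions: A=22, B=77, C=77, D=77, E=62, F=63
Pot levels (distinct totals of non-folded players): 22, 62, 63, 77
Layer 1-22: 22 each from A, B, C, D, E, F = 22*6 = 132 chips; eligible A, B, C, D, E, F
Layer 23-62: 40 each from B, C, D, E, F = 40*5 = 200 chips; eligible B, C, D, E, F
Layer 63-63: 1 each from B, C, D, F = 1*4 = 4 chips; eligible B, C, D, F
Layer 64-77: 14 each from B, C, D = 14*3 = 42 chips; eligible B, C, D

Pot 1: 132 chips, eligible: A, B, C, D, E, F
Pot 2: 200 chips, eligible: B, C, D, E, F
Pot 3: 4 chips, eligible: B, C, D, F
Pot 4: 42 chips, eligible: B, C, D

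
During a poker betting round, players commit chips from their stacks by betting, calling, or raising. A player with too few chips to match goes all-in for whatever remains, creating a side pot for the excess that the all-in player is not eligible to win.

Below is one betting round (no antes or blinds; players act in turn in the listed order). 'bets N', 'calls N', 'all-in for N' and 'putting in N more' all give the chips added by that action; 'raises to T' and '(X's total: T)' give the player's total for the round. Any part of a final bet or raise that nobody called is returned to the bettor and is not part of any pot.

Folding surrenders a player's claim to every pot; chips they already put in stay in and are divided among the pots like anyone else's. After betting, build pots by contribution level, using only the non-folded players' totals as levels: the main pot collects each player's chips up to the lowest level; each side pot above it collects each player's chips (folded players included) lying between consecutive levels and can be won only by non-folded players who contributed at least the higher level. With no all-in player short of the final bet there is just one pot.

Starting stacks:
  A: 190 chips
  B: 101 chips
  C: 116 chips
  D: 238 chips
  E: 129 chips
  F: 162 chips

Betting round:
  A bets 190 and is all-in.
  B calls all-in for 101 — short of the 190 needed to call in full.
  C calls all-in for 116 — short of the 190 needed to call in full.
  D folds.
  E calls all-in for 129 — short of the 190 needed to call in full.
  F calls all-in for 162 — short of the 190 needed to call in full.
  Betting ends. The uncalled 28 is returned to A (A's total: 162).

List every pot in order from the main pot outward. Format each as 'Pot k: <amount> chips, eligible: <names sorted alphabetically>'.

Pot 1: 505 chips, eligible: A, B, C, E, F
Pot 2: 60 chips, eligible: A, C, E, F
Pot 3: 39 chips, eligible: A, E, F
Pot 4: 66 chips, eligible: A, F

Derivation:
Contributions (after 28 returned to A): A=162, B=101, C=116, E=129, F=162
Folded: D
Pot levels (distinct totals of non-folded players): 101, 116, 129, 162
Layer 1-101: 101 each from A, B, C, E, F = 101*5 = 505 chips; eligible A, B, C, E, F
Layer 102-116: 15 each from A, C, E, F = 15*4 = 60 chips; eligible A, C, E, F
Layer 117-129: 13 each from A, E, F = 13*3 = 39 chips; eligible A, E, F
Layer 130-162: 33 each from A, F = 33*2 = 66 chips; eligible A, F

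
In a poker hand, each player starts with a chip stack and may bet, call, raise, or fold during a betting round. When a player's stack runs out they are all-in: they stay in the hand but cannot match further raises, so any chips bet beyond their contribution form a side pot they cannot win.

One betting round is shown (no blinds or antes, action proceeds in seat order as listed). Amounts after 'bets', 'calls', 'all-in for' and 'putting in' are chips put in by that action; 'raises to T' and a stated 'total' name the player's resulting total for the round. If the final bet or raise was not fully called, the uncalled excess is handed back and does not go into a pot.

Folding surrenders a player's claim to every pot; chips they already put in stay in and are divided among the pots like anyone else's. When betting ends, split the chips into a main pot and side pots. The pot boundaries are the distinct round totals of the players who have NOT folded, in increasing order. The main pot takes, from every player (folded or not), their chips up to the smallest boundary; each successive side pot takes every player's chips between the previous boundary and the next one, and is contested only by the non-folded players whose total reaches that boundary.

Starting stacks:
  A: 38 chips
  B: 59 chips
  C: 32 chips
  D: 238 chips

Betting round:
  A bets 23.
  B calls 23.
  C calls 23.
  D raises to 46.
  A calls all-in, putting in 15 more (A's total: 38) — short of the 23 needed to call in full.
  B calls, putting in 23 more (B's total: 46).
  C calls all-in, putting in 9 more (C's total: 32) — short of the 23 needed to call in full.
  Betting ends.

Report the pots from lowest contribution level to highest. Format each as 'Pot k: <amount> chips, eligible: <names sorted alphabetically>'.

Contributions: A=38, B=46, C=32, D=46
Pot levels (distinct totals of non-folded players): 32, 38, 46
Layer 1-32: 32 each from A, B, C, D = 32*4 = 128 chips; eligible A, B, C, D
Layer 33-38: 6 each from A, B, D = 6*3 = 18 chips; eligible A, B, D
Layer 39-46: 8 each from B, D = 8*2 = 16 chips; eligible B, D

Pot 1: 128 chips, eligible: A, B, C, D
Pot 2: 18 chips, eligible: A, B, D
Pot 3: 16 chips, eligible: B, D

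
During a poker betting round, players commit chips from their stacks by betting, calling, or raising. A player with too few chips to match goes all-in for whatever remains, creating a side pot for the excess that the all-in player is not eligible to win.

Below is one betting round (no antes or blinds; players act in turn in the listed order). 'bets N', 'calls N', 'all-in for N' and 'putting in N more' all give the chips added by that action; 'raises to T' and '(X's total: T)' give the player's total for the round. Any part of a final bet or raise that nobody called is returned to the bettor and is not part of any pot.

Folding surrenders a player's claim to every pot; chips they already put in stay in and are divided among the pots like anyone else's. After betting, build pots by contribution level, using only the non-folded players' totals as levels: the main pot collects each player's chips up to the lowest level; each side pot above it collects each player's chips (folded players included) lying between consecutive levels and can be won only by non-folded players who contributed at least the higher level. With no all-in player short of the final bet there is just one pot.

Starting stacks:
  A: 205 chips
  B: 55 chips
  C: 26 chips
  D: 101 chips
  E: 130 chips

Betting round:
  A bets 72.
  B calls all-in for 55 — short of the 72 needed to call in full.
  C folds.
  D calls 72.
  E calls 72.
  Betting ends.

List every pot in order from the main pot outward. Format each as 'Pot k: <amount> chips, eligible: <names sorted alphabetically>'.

Pot 1: 220 chips, eligible: A, B, D, E
Pot 2: 51 chips, eligible: A, D, E

Derivation:
Contributions: A=72, B=55, D=72, E=72
Folded: C
Pot levels (distinct totals of non-folded players): 55, 72
Layer 1-55: 55 each from A, B, D, E = 55*4 = 220 chips; eligible A, B, D, E
Layer 56-72: 17 each from A, D, E = 17*3 = 51 chips; eligible A, D, E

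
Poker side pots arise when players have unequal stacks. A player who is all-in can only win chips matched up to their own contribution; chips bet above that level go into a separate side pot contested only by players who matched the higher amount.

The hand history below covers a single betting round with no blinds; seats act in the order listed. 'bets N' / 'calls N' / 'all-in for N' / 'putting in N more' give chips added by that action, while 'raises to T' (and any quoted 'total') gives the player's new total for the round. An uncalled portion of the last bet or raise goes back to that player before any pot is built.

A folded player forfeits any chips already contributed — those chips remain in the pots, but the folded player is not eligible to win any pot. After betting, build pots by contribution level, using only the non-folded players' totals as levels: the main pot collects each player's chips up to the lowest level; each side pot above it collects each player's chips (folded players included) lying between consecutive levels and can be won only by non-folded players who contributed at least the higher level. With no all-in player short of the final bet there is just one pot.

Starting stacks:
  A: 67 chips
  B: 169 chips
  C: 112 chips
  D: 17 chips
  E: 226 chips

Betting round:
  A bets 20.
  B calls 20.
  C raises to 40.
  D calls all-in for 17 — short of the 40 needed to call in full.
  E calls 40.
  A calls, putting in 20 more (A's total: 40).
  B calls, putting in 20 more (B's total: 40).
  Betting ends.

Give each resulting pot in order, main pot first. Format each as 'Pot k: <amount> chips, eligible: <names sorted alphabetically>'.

Pot 1: 85 chips, eligible: A, B, C, D, E
Pot 2: 92 chips, eligible: A, B, C, E

Derivation:
Contributions: A=40, B=40, C=40, D=17, E=40
Pot levels (distinct totals of non-folded players): 17, 40
Layer 1-17: 17 each from A, B, C, D, E = 17*5 = 85 chips; eligible A, B, C, D, E
Layer 18-40: 23 each from A, B, C, E = 23*4 = 92 chips; eligible A, B, C, E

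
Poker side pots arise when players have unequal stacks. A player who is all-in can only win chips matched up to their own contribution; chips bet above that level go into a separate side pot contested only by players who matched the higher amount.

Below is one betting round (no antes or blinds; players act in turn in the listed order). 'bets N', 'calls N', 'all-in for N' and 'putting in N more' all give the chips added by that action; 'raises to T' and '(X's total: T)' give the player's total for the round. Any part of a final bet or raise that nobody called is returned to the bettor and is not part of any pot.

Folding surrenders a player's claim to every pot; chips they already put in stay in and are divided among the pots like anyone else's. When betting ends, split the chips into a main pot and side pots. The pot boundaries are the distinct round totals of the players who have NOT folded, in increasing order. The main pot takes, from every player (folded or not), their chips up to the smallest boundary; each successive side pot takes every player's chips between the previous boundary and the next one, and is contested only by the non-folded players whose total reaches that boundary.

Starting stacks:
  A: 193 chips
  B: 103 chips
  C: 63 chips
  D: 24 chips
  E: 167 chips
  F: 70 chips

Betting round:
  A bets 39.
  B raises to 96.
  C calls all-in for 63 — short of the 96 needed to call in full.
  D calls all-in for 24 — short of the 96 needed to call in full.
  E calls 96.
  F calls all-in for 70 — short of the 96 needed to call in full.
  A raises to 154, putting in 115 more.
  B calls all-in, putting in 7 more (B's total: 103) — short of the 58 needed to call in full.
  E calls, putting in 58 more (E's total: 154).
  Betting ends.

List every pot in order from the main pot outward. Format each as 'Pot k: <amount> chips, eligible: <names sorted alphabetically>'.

Pot 1: 144 chips, eligible: A, B, C, D, E, F
Pot 2: 195 chips, eligible: A, B, C, E, F
Pot 3: 28 chips, eligible: A, B, E, F
Pot 4: 99 chips, eligible: A, B, E
Pot 5: 102 chips, eligible: A, E

Derivation:
Contributions: A=154, B=103, C=63, D=24, E=154, F=70
Pot levels (distinct totals of non-folded players): 24, 63, 70, 103, 154
Layer 1-24: 24 each from A, B, C, D, E, F = 24*6 = 144 chips; eligible A, B, C, D, E, F
Layer 25-63: 39 each from A, B, C, E, F = 39*5 = 195 chips; eligible A, B, C, E, F
Layer 64-70: 7 each from A, B, E, F = 7*4 = 28 chips; eligible A, B, E, F
Layer 71-103: 33 each from A, B, E = 33*3 = 99 chips; eligible A, B, E
Layer 104-154: 51 each from A, E = 51*2 = 102 chips; eligible A, E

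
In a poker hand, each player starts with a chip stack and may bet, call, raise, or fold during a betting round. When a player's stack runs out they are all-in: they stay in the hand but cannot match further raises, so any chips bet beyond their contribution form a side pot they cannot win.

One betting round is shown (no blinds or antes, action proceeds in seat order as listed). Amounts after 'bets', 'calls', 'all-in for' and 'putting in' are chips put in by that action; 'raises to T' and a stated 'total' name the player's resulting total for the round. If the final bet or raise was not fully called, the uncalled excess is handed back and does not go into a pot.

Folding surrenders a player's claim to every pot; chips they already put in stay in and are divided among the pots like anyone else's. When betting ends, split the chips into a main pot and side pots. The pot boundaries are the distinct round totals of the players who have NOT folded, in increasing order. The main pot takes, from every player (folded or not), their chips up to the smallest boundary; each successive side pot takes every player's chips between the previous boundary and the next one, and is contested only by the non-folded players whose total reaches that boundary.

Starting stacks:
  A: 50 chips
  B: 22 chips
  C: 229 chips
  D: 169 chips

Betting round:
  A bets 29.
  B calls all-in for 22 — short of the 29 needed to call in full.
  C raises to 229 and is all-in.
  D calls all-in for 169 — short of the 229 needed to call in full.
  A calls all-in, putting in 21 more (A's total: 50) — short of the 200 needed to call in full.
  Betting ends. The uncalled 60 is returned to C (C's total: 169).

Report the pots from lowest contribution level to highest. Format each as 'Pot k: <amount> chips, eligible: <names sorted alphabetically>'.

Pot 1: 88 chips, eligible: A, B, C, D
Pot 2: 84 chips, eligible: A, C, D
Pot 3: 238 chips, eligible: C, D

Derivation:
Contributions (after 60 returned to C): A=50, B=22, C=169, D=169
Pot levels (distinct totals of non-folded players): 22, 50, 169
Layer 1-22: 22 each from A, B, C, D = 22*4 = 88 chips; eligible A, B, C, D
Layer 23-50: 28 each from A, C, D = 28*3 = 84 chips; eligible A, C, D
Layer 51-169: 119 each from C, D = 119*2 = 238 chips; eligible C, D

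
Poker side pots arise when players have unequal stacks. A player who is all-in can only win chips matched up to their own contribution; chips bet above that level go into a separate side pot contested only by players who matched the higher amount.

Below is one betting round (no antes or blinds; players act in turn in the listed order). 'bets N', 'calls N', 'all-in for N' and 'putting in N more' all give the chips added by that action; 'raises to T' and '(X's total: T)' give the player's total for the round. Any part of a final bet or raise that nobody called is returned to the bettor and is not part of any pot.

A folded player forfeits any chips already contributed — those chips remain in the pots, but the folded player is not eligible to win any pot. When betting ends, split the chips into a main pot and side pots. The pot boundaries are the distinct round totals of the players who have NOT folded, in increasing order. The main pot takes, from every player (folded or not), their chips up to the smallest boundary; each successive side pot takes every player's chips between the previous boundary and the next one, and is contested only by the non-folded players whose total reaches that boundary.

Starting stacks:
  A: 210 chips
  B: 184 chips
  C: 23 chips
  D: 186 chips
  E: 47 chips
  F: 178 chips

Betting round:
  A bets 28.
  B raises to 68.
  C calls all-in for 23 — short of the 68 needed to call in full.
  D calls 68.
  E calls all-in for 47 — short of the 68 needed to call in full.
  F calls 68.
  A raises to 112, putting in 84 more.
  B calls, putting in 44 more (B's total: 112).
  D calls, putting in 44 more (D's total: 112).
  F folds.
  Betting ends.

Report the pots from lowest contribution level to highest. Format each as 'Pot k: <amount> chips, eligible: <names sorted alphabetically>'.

Contributions: A=112, B=112, C=23, D=112, E=47, F=68
Folded: F
Pot levels (distinct totals of non-folded players): 23, 47, 112
Layer 1-23: 23 each from A, B, C, D, E, F = 23*6 = 138 chips; eligible A, B, C, D, E
Layer 24-47: 24 each from A, B, D, E, F = 24*5 = 120 chips; eligible A, B, D, E
Layer 48-112: A 65 + B 65 + D 65 + F 21 = 216 chips; eligible A, B, D

Pot 1: 138 chips, eligible: A, B, C, D, E
Pot 2: 120 chips, eligible: A, B, D, E
Pot 3: 216 chips, eligible: A, B, D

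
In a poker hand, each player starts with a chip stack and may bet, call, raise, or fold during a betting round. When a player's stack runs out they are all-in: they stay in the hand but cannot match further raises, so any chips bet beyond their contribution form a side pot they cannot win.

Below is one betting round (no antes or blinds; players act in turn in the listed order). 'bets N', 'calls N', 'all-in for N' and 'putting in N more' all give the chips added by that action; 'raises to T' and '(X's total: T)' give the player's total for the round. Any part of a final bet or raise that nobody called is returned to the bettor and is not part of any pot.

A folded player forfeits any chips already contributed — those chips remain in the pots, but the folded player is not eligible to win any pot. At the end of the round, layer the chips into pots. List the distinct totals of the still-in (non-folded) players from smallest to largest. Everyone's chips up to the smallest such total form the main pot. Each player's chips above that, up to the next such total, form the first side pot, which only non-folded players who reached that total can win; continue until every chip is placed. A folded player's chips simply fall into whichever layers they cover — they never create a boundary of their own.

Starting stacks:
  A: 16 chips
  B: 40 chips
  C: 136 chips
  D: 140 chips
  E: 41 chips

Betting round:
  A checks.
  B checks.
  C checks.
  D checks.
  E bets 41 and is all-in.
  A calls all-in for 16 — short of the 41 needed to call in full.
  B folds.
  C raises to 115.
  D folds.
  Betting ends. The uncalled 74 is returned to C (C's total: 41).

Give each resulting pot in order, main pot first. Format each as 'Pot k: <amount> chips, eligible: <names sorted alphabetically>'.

Contributions (after 74 returned to C): A=16, C=41, E=41
Folded: B, D
Pot levels (distinct totals of non-folded players): 16, 41
Layer 1-16: 16 each from A, C, E = 16*3 = 48 chips; eligible A, C, E
Layer 17-41: 25 each from C, E = 25*2 = 50 chips; eligible C, E

Pot 1: 48 chips, eligible: A, C, E
Pot 2: 50 chips, eligible: C, E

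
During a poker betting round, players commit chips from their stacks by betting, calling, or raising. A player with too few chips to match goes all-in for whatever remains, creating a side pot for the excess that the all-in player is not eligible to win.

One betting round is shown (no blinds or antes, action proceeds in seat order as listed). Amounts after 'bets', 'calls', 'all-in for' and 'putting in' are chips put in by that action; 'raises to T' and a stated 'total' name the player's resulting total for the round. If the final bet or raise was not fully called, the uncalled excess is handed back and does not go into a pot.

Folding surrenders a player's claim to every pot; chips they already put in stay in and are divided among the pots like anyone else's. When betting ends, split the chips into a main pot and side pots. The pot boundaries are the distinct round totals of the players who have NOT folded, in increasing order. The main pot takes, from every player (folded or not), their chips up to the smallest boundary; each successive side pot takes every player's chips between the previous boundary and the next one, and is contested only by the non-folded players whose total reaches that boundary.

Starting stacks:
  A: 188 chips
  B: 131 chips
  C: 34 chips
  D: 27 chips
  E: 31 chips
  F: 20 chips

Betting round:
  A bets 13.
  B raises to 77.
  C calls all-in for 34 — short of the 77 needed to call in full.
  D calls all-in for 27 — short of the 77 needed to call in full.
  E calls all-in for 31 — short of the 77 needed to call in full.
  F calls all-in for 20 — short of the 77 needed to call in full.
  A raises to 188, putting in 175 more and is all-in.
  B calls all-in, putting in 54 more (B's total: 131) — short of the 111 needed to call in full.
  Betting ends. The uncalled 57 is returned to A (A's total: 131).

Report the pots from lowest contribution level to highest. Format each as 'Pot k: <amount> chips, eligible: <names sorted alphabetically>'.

Pot 1: 120 chips, eligible: A, B, C, D, E, F
Pot 2: 35 chips, eligible: A, B, C, D, E
Pot 3: 16 chips, eligible: A, B, C, E
Pot 4: 9 chips, eligible: A, B, C
Pot 5: 194 chips, eligible: A, B

Derivation:
Contributions (after 57 returned to A): A=131, B=131, C=34, D=27, E=31, F=20
Pot levels (distinct totals of non-folded players): 20, 27, 31, 34, 131
Layer 1-20: 20 each from A, B, C, D, E, F = 20*6 = 120 chips; eligible A, B, C, D, E, F
Layer 21-27: 7 each from A, B, C, D, E = 7*5 = 35 chips; eligible A, B, C, D, E
Layer 28-31: 4 each from A, B, C, E = 4*4 = 16 chips; eligible A, B, C, E
Layer 32-34: 3 each from A, B, C = 3*3 = 9 chips; eligible A, B, C
Layer 35-131: 97 each from A, B = 97*2 = 194 chips; eligible A, B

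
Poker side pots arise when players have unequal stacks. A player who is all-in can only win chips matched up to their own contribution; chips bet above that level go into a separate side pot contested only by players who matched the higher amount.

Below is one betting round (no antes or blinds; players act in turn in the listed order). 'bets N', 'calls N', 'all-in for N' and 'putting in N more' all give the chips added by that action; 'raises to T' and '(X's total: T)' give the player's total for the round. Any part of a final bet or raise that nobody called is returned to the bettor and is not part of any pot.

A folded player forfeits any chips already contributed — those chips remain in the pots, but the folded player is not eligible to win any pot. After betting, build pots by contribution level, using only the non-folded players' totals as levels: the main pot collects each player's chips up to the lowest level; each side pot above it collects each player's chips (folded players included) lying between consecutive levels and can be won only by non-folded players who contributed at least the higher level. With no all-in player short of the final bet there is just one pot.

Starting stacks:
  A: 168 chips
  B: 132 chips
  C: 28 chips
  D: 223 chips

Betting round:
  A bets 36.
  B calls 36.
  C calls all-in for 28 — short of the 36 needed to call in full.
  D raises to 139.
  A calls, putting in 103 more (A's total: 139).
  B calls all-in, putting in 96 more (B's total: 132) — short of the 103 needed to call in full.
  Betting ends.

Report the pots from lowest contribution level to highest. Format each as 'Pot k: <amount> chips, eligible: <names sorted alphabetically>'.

Contributions: A=139, B=132, C=28, D=139
Pot levels (distinct totals of non-folded players): 28, 132, 139
Layer 1-28: 28 each from A, B, C, D = 28*4 = 112 chips; eligible A, B, C, D
Layer 29-132: 104 each from A, B, D = 104*3 = 312 chips; eligible A, B, D
Layer 133-139: 7 each from A, D = 7*2 = 14 chips; eligible A, D

Pot 1: 112 chips, eligible: A, B, C, D
Pot 2: 312 chips, eligible: A, B, D
Pot 3: 14 chips, eligible: A, D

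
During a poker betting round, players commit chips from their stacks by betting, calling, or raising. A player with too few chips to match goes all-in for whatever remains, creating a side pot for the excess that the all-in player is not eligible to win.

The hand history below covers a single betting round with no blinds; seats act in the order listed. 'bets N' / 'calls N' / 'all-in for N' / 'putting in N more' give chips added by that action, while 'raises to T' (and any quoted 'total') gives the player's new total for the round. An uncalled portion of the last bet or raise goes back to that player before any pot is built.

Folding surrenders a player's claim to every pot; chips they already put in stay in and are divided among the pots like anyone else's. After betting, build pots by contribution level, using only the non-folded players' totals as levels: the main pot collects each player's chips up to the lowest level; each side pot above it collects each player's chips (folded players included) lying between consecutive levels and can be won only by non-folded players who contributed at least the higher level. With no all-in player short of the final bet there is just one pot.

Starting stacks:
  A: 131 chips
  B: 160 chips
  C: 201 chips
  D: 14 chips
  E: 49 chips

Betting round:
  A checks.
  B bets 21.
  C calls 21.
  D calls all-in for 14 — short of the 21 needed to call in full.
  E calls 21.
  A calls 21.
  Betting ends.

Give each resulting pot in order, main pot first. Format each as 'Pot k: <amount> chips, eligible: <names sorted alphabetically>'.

Pot 1: 70 chips, eligible: A, B, C, D, E
Pot 2: 28 chips, eligible: A, B, C, E

Derivation:
Contributions: A=21, B=21, C=21, D=14, E=21
Pot levels (distinct totals of non-folded players): 14, 21
Layer 1-14: 14 each from A, B, C, D, E = 14*5 = 70 chips; eligible A, B, C, D, E
Layer 15-21: 7 each from A, B, C, E = 7*4 = 28 chips; eligible A, B, C, E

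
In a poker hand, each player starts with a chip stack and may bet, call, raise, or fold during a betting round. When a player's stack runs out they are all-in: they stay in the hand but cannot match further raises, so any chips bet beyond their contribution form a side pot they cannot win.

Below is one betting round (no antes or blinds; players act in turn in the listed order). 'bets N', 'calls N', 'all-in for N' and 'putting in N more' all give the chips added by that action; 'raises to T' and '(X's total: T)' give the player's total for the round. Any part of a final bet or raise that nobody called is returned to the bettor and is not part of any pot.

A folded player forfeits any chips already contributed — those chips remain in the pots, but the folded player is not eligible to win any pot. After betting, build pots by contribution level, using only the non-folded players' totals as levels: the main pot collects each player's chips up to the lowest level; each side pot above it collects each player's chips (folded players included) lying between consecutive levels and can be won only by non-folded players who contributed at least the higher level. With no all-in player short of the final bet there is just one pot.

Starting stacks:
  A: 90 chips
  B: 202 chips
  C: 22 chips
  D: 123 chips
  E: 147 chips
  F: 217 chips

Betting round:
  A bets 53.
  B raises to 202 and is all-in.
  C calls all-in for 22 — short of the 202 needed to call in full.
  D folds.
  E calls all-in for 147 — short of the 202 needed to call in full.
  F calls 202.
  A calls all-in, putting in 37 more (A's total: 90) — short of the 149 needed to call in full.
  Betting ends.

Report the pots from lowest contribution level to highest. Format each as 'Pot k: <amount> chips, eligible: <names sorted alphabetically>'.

Contributions: A=90, B=202, C=22, E=147, F=202
Folded: D
Pot levels (distinct totals of non-folded players): 22, 90, 147, 202
Layer 1-22: 22 each from A, B, C, E, F = 22*5 = 110 chips; eligible A, B, C, E, F
Layer 23-90: 68 each from A, B, E, F = 68*4 = 272 chips; eligible A, B, E, F
Layer 91-147: 57 each from B, E, F = 57*3 = 171 chips; eligible B, E, F
Layer 148-202: 55 each from B, F = 55*2 = 110 chips; eligible B, F

Pot 1: 110 chips, eligible: A, B, C, E, F
Pot 2: 272 chips, eligible: A, B, E, F
Pot 3: 171 chips, eligible: B, E, F
Pot 4: 110 chips, eligible: B, F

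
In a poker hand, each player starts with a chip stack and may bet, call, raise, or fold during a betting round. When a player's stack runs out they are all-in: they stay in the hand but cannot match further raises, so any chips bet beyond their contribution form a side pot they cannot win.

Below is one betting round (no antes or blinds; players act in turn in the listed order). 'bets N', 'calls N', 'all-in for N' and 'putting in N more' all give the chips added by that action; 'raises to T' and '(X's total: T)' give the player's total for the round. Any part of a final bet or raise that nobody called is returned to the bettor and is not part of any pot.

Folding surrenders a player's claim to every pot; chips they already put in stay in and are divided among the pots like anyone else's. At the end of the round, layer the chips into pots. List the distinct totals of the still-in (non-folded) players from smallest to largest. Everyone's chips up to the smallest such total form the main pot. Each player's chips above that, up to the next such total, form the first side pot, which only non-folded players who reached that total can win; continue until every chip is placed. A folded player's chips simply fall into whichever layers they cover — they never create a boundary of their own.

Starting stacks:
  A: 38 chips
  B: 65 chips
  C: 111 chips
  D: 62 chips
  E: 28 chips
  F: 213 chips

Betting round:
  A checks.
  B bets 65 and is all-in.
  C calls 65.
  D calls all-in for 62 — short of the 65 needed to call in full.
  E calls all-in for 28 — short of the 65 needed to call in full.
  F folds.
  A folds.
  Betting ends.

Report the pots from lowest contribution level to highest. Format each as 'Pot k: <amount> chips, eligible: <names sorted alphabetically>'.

Contributions: B=65, C=65, D=62, E=28
Folded: A, F
Pot levels (distinct totals of non-folded players): 28, 62, 65
Layer 1-28: 28 each from B, C, D, E = 28*4 = 112 chips; eligible B, C, D, E
Layer 29-62: 34 each from B, C, D = 34*3 = 102 chips; eligible B, C, D
Layer 63-65: 3 each from B, C = 3*2 = 6 chips; eligible B, C

Pot 1: 112 chips, eligible: B, C, D, E
Pot 2: 102 chips, eligible: B, C, D
Pot 3: 6 chips, eligible: B, C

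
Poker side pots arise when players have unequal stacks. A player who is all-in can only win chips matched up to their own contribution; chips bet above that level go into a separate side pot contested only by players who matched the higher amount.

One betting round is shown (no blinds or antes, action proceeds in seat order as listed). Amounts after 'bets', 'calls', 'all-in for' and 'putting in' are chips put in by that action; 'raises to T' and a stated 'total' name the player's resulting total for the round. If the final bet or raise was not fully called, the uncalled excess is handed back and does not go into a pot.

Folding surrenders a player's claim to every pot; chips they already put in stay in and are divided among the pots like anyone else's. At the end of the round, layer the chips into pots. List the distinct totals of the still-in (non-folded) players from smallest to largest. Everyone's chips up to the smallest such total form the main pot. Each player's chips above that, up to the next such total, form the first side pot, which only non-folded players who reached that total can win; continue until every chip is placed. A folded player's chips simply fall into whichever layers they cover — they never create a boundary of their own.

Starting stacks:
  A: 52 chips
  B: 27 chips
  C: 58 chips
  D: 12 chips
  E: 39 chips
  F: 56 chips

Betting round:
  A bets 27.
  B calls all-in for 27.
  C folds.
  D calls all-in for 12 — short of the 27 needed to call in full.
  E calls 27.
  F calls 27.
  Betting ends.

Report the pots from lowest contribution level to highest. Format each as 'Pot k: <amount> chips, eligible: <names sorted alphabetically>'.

Pot 1: 60 chips, eligible: A, B, D, E, F
Pot 2: 60 chips, eligible: A, B, E, F

Derivation:
Contributions: A=27, B=27, D=12, E=27, F=27
Folded: C
Pot levels (distinct totals of non-folded players): 12, 27
Layer 1-12: 12 each from A, B, D, E, F = 12*5 = 60 chips; eligible A, B, D, E, F
Layer 13-27: 15 each from A, B, E, F = 15*4 = 60 chips; eligible A, B, E, F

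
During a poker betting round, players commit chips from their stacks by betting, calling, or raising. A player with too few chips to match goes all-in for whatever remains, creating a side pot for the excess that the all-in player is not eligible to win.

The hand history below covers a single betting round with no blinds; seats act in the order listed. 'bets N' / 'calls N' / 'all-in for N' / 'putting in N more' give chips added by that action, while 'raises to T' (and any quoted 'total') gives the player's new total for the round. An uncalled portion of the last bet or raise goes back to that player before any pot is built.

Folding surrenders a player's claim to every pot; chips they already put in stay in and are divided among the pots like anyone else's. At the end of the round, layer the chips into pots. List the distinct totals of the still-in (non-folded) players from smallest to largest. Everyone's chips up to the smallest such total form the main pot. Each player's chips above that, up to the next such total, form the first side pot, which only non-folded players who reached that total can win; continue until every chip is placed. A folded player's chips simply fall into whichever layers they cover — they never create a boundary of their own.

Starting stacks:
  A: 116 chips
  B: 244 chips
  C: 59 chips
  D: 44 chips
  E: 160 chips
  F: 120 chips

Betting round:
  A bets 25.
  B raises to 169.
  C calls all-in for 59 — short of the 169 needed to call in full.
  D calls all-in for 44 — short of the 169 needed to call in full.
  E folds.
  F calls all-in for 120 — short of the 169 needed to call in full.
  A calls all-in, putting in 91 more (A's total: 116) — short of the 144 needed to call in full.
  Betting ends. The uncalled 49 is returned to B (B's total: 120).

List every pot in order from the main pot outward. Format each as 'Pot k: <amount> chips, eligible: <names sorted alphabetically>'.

Contributions (after 49 returned to B): A=116, B=120, C=59, D=44, F=120
Folded: E
Pot levels (distinct totals of non-folded players): 44, 59, 116, 120
Layer 1-44: 44 each from A, B, C, D, F = 44*5 = 220 chips; eligible A, B, C, D, F
Layer 45-59: 15 each from A, B, C, F = 15*4 = 60 chips; eligible A, B, C, F
Layer 60-116: 57 each from A, B, F = 57*3 = 171 chips; eligible A, B, F
Layer 117-120: 4 each from B, F = 4*2 = 8 chips; eligible B, F

Pot 1: 220 chips, eligible: A, B, C, D, F
Pot 2: 60 chips, eligible: A, B, C, F
Pot 3: 171 chips, eligible: A, B, F
Pot 4: 8 chips, eligible: B, F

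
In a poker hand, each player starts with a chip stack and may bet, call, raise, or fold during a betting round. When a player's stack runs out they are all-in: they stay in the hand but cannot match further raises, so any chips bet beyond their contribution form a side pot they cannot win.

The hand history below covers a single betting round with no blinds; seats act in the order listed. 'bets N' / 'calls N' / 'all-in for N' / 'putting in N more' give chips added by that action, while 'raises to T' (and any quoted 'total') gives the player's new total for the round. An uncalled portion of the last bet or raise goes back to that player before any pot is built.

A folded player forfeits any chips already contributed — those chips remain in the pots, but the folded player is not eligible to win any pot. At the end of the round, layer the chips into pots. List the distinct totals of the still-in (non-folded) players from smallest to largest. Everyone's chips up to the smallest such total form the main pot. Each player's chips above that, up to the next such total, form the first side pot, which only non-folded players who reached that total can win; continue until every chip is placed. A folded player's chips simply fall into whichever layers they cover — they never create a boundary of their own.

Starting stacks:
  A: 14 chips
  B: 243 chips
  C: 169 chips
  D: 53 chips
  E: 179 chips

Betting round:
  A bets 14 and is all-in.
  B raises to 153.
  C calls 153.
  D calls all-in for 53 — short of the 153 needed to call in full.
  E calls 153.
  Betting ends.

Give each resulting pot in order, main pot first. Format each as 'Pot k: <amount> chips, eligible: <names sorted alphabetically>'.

Contributions: A=14, B=153, C=153, D=53, E=153
Pot levels (distinct totals of non-folded players): 14, 53, 153
Layer 1-14: 14 each from A, B, C, D, E = 14*5 = 70 chips; eligible A, B, C, D, E
Layer 15-53: 39 each from B, C, D, E = 39*4 = 156 chips; eligible B, C, D, E
Layer 54-153: 100 each from B, C, E = 100*3 = 300 chips; eligible B, C, E

Pot 1: 70 chips, eligible: A, B, C, D, E
Pot 2: 156 chips, eligible: B, C, D, E
Pot 3: 300 chips, eligible: B, C, E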